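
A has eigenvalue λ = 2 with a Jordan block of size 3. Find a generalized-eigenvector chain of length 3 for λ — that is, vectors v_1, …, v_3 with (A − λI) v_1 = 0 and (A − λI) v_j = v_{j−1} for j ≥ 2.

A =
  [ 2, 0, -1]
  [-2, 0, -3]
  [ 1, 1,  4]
A Jordan chain for λ = 2 of length 3:
v_1 = (-1, 1, 0)ᵀ
v_2 = (0, -2, 1)ᵀ
v_3 = (1, 0, 0)ᵀ

Let N = A − (2)·I. We want v_3 with N^3 v_3 = 0 but N^2 v_3 ≠ 0; then v_{j-1} := N · v_j for j = 3, …, 2.

Pick v_3 = (1, 0, 0)ᵀ.
Then v_2 = N · v_3 = (0, -2, 1)ᵀ.
Then v_1 = N · v_2 = (-1, 1, 0)ᵀ.

Sanity check: (A − (2)·I) v_1 = (0, 0, 0)ᵀ = 0. ✓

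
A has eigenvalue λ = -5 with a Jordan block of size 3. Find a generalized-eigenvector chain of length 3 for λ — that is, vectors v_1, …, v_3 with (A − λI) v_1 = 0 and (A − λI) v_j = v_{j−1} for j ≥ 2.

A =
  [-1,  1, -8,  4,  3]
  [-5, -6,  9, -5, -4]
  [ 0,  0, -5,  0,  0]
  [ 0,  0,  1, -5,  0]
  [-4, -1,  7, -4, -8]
A Jordan chain for λ = -5 of length 3:
v_1 = (-1, 1, 0, 0, 1)ᵀ
v_2 = (4, -5, 0, 0, -4)ᵀ
v_3 = (1, 0, 0, 0, 0)ᵀ

Let N = A − (-5)·I. We want v_3 with N^3 v_3 = 0 but N^2 v_3 ≠ 0; then v_{j-1} := N · v_j for j = 3, …, 2.

Pick v_3 = (1, 0, 0, 0, 0)ᵀ.
Then v_2 = N · v_3 = (4, -5, 0, 0, -4)ᵀ.
Then v_1 = N · v_2 = (-1, 1, 0, 0, 1)ᵀ.

Sanity check: (A − (-5)·I) v_1 = (0, 0, 0, 0, 0)ᵀ = 0. ✓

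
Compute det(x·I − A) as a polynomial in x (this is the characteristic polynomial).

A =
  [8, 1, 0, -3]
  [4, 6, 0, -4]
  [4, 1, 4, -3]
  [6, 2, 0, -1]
x^4 - 17*x^3 + 108*x^2 - 304*x + 320

Expanding det(x·I − A) (e.g. by cofactor expansion or by noting that A is similar to its Jordan form J, which has the same characteristic polynomial as A) gives
  χ_A(x) = x^4 - 17*x^3 + 108*x^2 - 304*x + 320
which factors as (x - 5)*(x - 4)^3. The eigenvalues (with algebraic multiplicities) are λ = 4 with multiplicity 3, λ = 5 with multiplicity 1.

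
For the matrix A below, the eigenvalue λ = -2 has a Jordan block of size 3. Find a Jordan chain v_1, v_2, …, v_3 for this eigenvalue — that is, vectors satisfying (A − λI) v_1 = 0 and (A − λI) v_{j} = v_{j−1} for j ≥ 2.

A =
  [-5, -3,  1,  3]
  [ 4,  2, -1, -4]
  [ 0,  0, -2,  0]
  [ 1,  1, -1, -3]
A Jordan chain for λ = -2 of length 3:
v_1 = (-3, 4, 0, 1)ᵀ
v_2 = (1, -1, 0, -1)ᵀ
v_3 = (0, 0, 1, 0)ᵀ

Let N = A − (-2)·I. We want v_3 with N^3 v_3 = 0 but N^2 v_3 ≠ 0; then v_{j-1} := N · v_j for j = 3, …, 2.

Pick v_3 = (0, 0, 1, 0)ᵀ.
Then v_2 = N · v_3 = (1, -1, 0, -1)ᵀ.
Then v_1 = N · v_2 = (-3, 4, 0, 1)ᵀ.

Sanity check: (A − (-2)·I) v_1 = (0, 0, 0, 0)ᵀ = 0. ✓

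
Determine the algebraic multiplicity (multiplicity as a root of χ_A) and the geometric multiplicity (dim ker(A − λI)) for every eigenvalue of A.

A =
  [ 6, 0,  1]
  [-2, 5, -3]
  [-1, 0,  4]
λ = 5: alg = 3, geom = 1

Step 1 — factor the characteristic polynomial to read off the algebraic multiplicities:
  χ_A(x) = (x - 5)^3

Step 2 — compute geometric multiplicities via the rank-nullity identity g(λ) = n − rank(A − λI):
  rank(A − (5)·I) = 2, so dim ker(A − (5)·I) = n − 2 = 1

Summary:
  λ = 5: algebraic multiplicity = 3, geometric multiplicity = 1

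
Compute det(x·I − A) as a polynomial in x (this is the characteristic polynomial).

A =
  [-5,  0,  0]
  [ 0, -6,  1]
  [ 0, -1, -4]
x^3 + 15*x^2 + 75*x + 125

Expanding det(x·I − A) (e.g. by cofactor expansion or by noting that A is similar to its Jordan form J, which has the same characteristic polynomial as A) gives
  χ_A(x) = x^3 + 15*x^2 + 75*x + 125
which factors as (x + 5)^3. The eigenvalues (with algebraic multiplicities) are λ = -5 with multiplicity 3.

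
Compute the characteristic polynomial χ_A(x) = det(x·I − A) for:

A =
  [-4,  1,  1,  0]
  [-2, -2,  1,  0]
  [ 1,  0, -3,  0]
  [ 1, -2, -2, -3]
x^4 + 12*x^3 + 54*x^2 + 108*x + 81

Expanding det(x·I − A) (e.g. by cofactor expansion or by noting that A is similar to its Jordan form J, which has the same characteristic polynomial as A) gives
  χ_A(x) = x^4 + 12*x^3 + 54*x^2 + 108*x + 81
which factors as (x + 3)^4. The eigenvalues (with algebraic multiplicities) are λ = -3 with multiplicity 4.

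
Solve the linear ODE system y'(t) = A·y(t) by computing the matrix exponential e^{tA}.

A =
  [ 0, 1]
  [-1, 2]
e^{tA} =
  [-t*exp(t) + exp(t), t*exp(t)]
  [-t*exp(t), t*exp(t) + exp(t)]

Strategy: write A = P · J · P⁻¹ where J is a Jordan canonical form, so e^{tA} = P · e^{tJ} · P⁻¹, and e^{tJ} can be computed block-by-block.

A has Jordan form
J =
  [1, 1]
  [0, 1]
(up to reordering of blocks).

Per-block formulas:
  For a 2×2 Jordan block J_2(1): exp(t · J_2(1)) = e^(1t)·(I + t·N), where N is the 2×2 nilpotent shift.

After assembling e^{tJ} and conjugating by P, we get:

e^{tA} =
  [-t*exp(t) + exp(t), t*exp(t)]
  [-t*exp(t), t*exp(t) + exp(t)]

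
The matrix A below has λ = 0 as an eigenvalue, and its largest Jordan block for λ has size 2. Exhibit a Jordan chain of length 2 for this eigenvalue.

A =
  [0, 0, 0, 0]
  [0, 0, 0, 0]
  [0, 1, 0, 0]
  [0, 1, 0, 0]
A Jordan chain for λ = 0 of length 2:
v_1 = (0, 0, 1, 1)ᵀ
v_2 = (0, 1, 0, 0)ᵀ

Let N = A − (0)·I. We want v_2 with N^2 v_2 = 0 but N^1 v_2 ≠ 0; then v_{j-1} := N · v_j for j = 2, …, 2.

Pick v_2 = (0, 1, 0, 0)ᵀ.
Then v_1 = N · v_2 = (0, 0, 1, 1)ᵀ.

Sanity check: (A − (0)·I) v_1 = (0, 0, 0, 0)ᵀ = 0. ✓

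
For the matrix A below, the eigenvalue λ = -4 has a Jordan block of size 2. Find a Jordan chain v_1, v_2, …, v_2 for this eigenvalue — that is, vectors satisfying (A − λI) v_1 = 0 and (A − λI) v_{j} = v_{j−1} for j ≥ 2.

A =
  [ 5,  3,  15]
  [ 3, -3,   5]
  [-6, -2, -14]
A Jordan chain for λ = -4 of length 2:
v_1 = (9, 3, -6)ᵀ
v_2 = (1, 0, 0)ᵀ

Let N = A − (-4)·I. We want v_2 with N^2 v_2 = 0 but N^1 v_2 ≠ 0; then v_{j-1} := N · v_j for j = 2, …, 2.

Pick v_2 = (1, 0, 0)ᵀ.
Then v_1 = N · v_2 = (9, 3, -6)ᵀ.

Sanity check: (A − (-4)·I) v_1 = (0, 0, 0)ᵀ = 0. ✓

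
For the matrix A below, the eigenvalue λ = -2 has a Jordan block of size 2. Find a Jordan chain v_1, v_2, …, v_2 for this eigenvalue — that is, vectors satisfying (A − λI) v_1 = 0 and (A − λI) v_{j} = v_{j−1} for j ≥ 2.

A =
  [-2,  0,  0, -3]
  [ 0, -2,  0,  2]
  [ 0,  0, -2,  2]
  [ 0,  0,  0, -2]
A Jordan chain for λ = -2 of length 2:
v_1 = (-3, 2, 2, 0)ᵀ
v_2 = (0, 0, 0, 1)ᵀ

Let N = A − (-2)·I. We want v_2 with N^2 v_2 = 0 but N^1 v_2 ≠ 0; then v_{j-1} := N · v_j for j = 2, …, 2.

Pick v_2 = (0, 0, 0, 1)ᵀ.
Then v_1 = N · v_2 = (-3, 2, 2, 0)ᵀ.

Sanity check: (A − (-2)·I) v_1 = (0, 0, 0, 0)ᵀ = 0. ✓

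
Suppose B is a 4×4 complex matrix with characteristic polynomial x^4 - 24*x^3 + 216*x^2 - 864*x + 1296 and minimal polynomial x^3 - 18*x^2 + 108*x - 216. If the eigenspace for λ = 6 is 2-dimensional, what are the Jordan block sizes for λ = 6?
Block sizes for λ = 6: [3, 1]

Step 1 — from the characteristic polynomial, algebraic multiplicity of λ = 6 is 4. From dim ker(B − (6)·I) = 2, there are exactly 2 Jordan blocks for λ = 6.
Step 2 — from the minimal polynomial, the factor (x − 6)^3 tells us the largest block for λ = 6 has size 3.
Step 3 — with total size 4, 2 blocks, and largest block 3, the block sizes (in nonincreasing order) are [3, 1].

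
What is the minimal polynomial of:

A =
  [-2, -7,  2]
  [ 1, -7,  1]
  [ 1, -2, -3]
x^3 + 12*x^2 + 48*x + 64

The characteristic polynomial is χ_A(x) = (x + 4)^3, so the eigenvalues are known. The minimal polynomial is
  m_A(x) = Π_λ (x − λ)^{k_λ}
where k_λ is the size of the *largest* Jordan block for λ (equivalently, the smallest k with (A − λI)^k v = 0 for every generalised eigenvector v of λ).

  λ = -4: largest Jordan block has size 3, contributing (x + 4)^3

So m_A(x) = (x + 4)^3 = x^3 + 12*x^2 + 48*x + 64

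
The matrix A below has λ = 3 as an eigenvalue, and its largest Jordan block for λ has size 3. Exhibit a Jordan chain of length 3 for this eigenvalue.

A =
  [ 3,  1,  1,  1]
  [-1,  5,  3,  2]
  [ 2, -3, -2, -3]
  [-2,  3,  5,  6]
A Jordan chain for λ = 3 of length 3:
v_1 = (-1, 0, -1, 1)ᵀ
v_2 = (0, -1, 2, -2)ᵀ
v_3 = (1, 0, 0, 0)ᵀ

Let N = A − (3)·I. We want v_3 with N^3 v_3 = 0 but N^2 v_3 ≠ 0; then v_{j-1} := N · v_j for j = 3, …, 2.

Pick v_3 = (1, 0, 0, 0)ᵀ.
Then v_2 = N · v_3 = (0, -1, 2, -2)ᵀ.
Then v_1 = N · v_2 = (-1, 0, -1, 1)ᵀ.

Sanity check: (A − (3)·I) v_1 = (0, 0, 0, 0)ᵀ = 0. ✓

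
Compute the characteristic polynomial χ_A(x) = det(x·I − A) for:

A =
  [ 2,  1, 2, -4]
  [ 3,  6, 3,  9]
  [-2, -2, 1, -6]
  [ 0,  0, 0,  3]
x^4 - 12*x^3 + 54*x^2 - 108*x + 81

Expanding det(x·I − A) (e.g. by cofactor expansion or by noting that A is similar to its Jordan form J, which has the same characteristic polynomial as A) gives
  χ_A(x) = x^4 - 12*x^3 + 54*x^2 - 108*x + 81
which factors as (x - 3)^4. The eigenvalues (with algebraic multiplicities) are λ = 3 with multiplicity 4.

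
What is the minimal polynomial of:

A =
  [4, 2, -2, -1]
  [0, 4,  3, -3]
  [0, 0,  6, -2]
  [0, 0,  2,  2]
x^2 - 8*x + 16

The characteristic polynomial is χ_A(x) = (x - 4)^4, so the eigenvalues are known. The minimal polynomial is
  m_A(x) = Π_λ (x − λ)^{k_λ}
where k_λ is the size of the *largest* Jordan block for λ (equivalently, the smallest k with (A − λI)^k v = 0 for every generalised eigenvector v of λ).

  λ = 4: largest Jordan block has size 2, contributing (x − 4)^2

So m_A(x) = (x - 4)^2 = x^2 - 8*x + 16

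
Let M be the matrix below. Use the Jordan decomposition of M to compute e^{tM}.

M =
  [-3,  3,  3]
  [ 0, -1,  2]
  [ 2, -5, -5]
e^{tM} =
  [3*t^2*exp(-3*t) + exp(-3*t), -9*t^2*exp(-3*t)/2 + 3*t*exp(-3*t), 3*t*exp(-3*t)]
  [2*t^2*exp(-3*t), -3*t^2*exp(-3*t) + 2*t*exp(-3*t) + exp(-3*t), 2*t*exp(-3*t)]
  [-2*t^2*exp(-3*t) + 2*t*exp(-3*t), 3*t^2*exp(-3*t) - 5*t*exp(-3*t), -2*t*exp(-3*t) + exp(-3*t)]

Strategy: write M = P · J · P⁻¹ where J is a Jordan canonical form, so e^{tM} = P · e^{tJ} · P⁻¹, and e^{tJ} can be computed block-by-block.

M has Jordan form
J =
  [-3,  1,  0]
  [ 0, -3,  1]
  [ 0,  0, -3]
(up to reordering of blocks).

Per-block formulas:
  For a 3×3 Jordan block J_3(-3): exp(t · J_3(-3)) = e^(-3t)·(I + t·N + (t^2/2)·N^2), where N is the 3×3 nilpotent shift.

After assembling e^{tJ} and conjugating by P, we get:

e^{tM} =
  [3*t^2*exp(-3*t) + exp(-3*t), -9*t^2*exp(-3*t)/2 + 3*t*exp(-3*t), 3*t*exp(-3*t)]
  [2*t^2*exp(-3*t), -3*t^2*exp(-3*t) + 2*t*exp(-3*t) + exp(-3*t), 2*t*exp(-3*t)]
  [-2*t^2*exp(-3*t) + 2*t*exp(-3*t), 3*t^2*exp(-3*t) - 5*t*exp(-3*t), -2*t*exp(-3*t) + exp(-3*t)]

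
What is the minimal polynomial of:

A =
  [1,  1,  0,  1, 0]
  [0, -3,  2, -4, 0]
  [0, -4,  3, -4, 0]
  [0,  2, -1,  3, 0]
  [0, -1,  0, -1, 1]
x^3 - 3*x^2 + 3*x - 1

The characteristic polynomial is χ_A(x) = (x - 1)^5, so the eigenvalues are known. The minimal polynomial is
  m_A(x) = Π_λ (x − λ)^{k_λ}
where k_λ is the size of the *largest* Jordan block for λ (equivalently, the smallest k with (A − λI)^k v = 0 for every generalised eigenvector v of λ).

  λ = 1: largest Jordan block has size 3, contributing (x − 1)^3

So m_A(x) = (x - 1)^3 = x^3 - 3*x^2 + 3*x - 1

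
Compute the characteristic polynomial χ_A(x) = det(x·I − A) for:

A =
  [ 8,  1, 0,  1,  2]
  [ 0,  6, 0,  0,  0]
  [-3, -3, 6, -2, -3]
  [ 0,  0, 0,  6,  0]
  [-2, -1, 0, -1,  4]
x^5 - 30*x^4 + 360*x^3 - 2160*x^2 + 6480*x - 7776

Expanding det(x·I − A) (e.g. by cofactor expansion or by noting that A is similar to its Jordan form J, which has the same characteristic polynomial as A) gives
  χ_A(x) = x^5 - 30*x^4 + 360*x^3 - 2160*x^2 + 6480*x - 7776
which factors as (x - 6)^5. The eigenvalues (with algebraic multiplicities) are λ = 6 with multiplicity 5.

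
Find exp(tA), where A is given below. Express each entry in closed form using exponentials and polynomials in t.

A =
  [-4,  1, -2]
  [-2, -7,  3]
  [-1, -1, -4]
e^{tA} =
  [t^2*exp(-5*t)/2 + t*exp(-5*t) + exp(-5*t), t^2*exp(-5*t)/2 + t*exp(-5*t), -t^2*exp(-5*t)/2 - 2*t*exp(-5*t)]
  [-t^2*exp(-5*t)/2 - 2*t*exp(-5*t), -t^2*exp(-5*t)/2 - 2*t*exp(-5*t) + exp(-5*t), t^2*exp(-5*t)/2 + 3*t*exp(-5*t)]
  [-t*exp(-5*t), -t*exp(-5*t), t*exp(-5*t) + exp(-5*t)]

Strategy: write A = P · J · P⁻¹ where J is a Jordan canonical form, so e^{tA} = P · e^{tJ} · P⁻¹, and e^{tJ} can be computed block-by-block.

A has Jordan form
J =
  [-5,  1,  0]
  [ 0, -5,  1]
  [ 0,  0, -5]
(up to reordering of blocks).

Per-block formulas:
  For a 3×3 Jordan block J_3(-5): exp(t · J_3(-5)) = e^(-5t)·(I + t·N + (t^2/2)·N^2), where N is the 3×3 nilpotent shift.

After assembling e^{tJ} and conjugating by P, we get:

e^{tA} =
  [t^2*exp(-5*t)/2 + t*exp(-5*t) + exp(-5*t), t^2*exp(-5*t)/2 + t*exp(-5*t), -t^2*exp(-5*t)/2 - 2*t*exp(-5*t)]
  [-t^2*exp(-5*t)/2 - 2*t*exp(-5*t), -t^2*exp(-5*t)/2 - 2*t*exp(-5*t) + exp(-5*t), t^2*exp(-5*t)/2 + 3*t*exp(-5*t)]
  [-t*exp(-5*t), -t*exp(-5*t), t*exp(-5*t) + exp(-5*t)]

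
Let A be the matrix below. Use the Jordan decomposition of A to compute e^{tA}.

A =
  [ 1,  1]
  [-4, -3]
e^{tA} =
  [2*t*exp(-t) + exp(-t), t*exp(-t)]
  [-4*t*exp(-t), -2*t*exp(-t) + exp(-t)]

Strategy: write A = P · J · P⁻¹ where J is a Jordan canonical form, so e^{tA} = P · e^{tJ} · P⁻¹, and e^{tJ} can be computed block-by-block.

A has Jordan form
J =
  [-1,  1]
  [ 0, -1]
(up to reordering of blocks).

Per-block formulas:
  For a 2×2 Jordan block J_2(-1): exp(t · J_2(-1)) = e^(-1t)·(I + t·N), where N is the 2×2 nilpotent shift.

After assembling e^{tJ} and conjugating by P, we get:

e^{tA} =
  [2*t*exp(-t) + exp(-t), t*exp(-t)]
  [-4*t*exp(-t), -2*t*exp(-t) + exp(-t)]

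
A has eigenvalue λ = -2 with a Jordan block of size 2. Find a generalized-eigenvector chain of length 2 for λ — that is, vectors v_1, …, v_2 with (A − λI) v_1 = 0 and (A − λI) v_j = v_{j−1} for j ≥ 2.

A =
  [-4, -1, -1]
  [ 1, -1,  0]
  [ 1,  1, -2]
A Jordan chain for λ = -2 of length 2:
v_1 = (-1, 1, 1)ᵀ
v_2 = (0, 1, 0)ᵀ

Let N = A − (-2)·I. We want v_2 with N^2 v_2 = 0 but N^1 v_2 ≠ 0; then v_{j-1} := N · v_j for j = 2, …, 2.

Pick v_2 = (0, 1, 0)ᵀ.
Then v_1 = N · v_2 = (-1, 1, 1)ᵀ.

Sanity check: (A − (-2)·I) v_1 = (0, 0, 0)ᵀ = 0. ✓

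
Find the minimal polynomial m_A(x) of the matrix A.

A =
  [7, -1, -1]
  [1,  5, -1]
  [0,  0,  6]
x^2 - 12*x + 36

The characteristic polynomial is χ_A(x) = (x - 6)^3, so the eigenvalues are known. The minimal polynomial is
  m_A(x) = Π_λ (x − λ)^{k_λ}
where k_λ is the size of the *largest* Jordan block for λ (equivalently, the smallest k with (A − λI)^k v = 0 for every generalised eigenvector v of λ).

  λ = 6: largest Jordan block has size 2, contributing (x − 6)^2

So m_A(x) = (x - 6)^2 = x^2 - 12*x + 36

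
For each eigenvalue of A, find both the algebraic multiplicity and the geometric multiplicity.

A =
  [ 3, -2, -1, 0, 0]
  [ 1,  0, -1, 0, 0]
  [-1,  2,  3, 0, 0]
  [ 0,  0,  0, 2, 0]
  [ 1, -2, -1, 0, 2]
λ = 2: alg = 5, geom = 4

Step 1 — factor the characteristic polynomial to read off the algebraic multiplicities:
  χ_A(x) = (x - 2)^5

Step 2 — compute geometric multiplicities via the rank-nullity identity g(λ) = n − rank(A − λI):
  rank(A − (2)·I) = 1, so dim ker(A − (2)·I) = n − 1 = 4

Summary:
  λ = 2: algebraic multiplicity = 5, geometric multiplicity = 4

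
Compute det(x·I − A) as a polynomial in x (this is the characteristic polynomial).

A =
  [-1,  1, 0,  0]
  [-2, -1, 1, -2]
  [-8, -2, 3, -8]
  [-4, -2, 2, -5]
x^4 + 4*x^3 + 6*x^2 + 4*x + 1

Expanding det(x·I − A) (e.g. by cofactor expansion or by noting that A is similar to its Jordan form J, which has the same characteristic polynomial as A) gives
  χ_A(x) = x^4 + 4*x^3 + 6*x^2 + 4*x + 1
which factors as (x + 1)^4. The eigenvalues (with algebraic multiplicities) are λ = -1 with multiplicity 4.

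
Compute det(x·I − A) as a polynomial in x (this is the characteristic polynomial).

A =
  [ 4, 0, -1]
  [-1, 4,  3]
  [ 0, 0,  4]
x^3 - 12*x^2 + 48*x - 64

Expanding det(x·I − A) (e.g. by cofactor expansion or by noting that A is similar to its Jordan form J, which has the same characteristic polynomial as A) gives
  χ_A(x) = x^3 - 12*x^2 + 48*x - 64
which factors as (x - 4)^3. The eigenvalues (with algebraic multiplicities) are λ = 4 with multiplicity 3.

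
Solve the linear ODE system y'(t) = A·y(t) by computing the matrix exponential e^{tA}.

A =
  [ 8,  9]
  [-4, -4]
e^{tA} =
  [6*t*exp(2*t) + exp(2*t), 9*t*exp(2*t)]
  [-4*t*exp(2*t), -6*t*exp(2*t) + exp(2*t)]

Strategy: write A = P · J · P⁻¹ where J is a Jordan canonical form, so e^{tA} = P · e^{tJ} · P⁻¹, and e^{tJ} can be computed block-by-block.

A has Jordan form
J =
  [2, 1]
  [0, 2]
(up to reordering of blocks).

Per-block formulas:
  For a 2×2 Jordan block J_2(2): exp(t · J_2(2)) = e^(2t)·(I + t·N), where N is the 2×2 nilpotent shift.

After assembling e^{tJ} and conjugating by P, we get:

e^{tA} =
  [6*t*exp(2*t) + exp(2*t), 9*t*exp(2*t)]
  [-4*t*exp(2*t), -6*t*exp(2*t) + exp(2*t)]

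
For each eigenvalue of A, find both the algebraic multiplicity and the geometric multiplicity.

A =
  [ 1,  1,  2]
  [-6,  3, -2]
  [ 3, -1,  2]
λ = 1: alg = 2, geom = 1; λ = 4: alg = 1, geom = 1

Step 1 — factor the characteristic polynomial to read off the algebraic multiplicities:
  χ_A(x) = (x - 4)*(x - 1)^2

Step 2 — compute geometric multiplicities via the rank-nullity identity g(λ) = n − rank(A − λI):
  rank(A − (1)·I) = 2, so dim ker(A − (1)·I) = n − 2 = 1
  rank(A − (4)·I) = 2, so dim ker(A − (4)·I) = n − 2 = 1

Summary:
  λ = 1: algebraic multiplicity = 2, geometric multiplicity = 1
  λ = 4: algebraic multiplicity = 1, geometric multiplicity = 1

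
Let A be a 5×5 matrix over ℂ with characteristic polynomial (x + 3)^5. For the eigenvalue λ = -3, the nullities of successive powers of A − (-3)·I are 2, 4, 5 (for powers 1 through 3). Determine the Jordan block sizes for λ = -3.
Block sizes for λ = -3: [3, 2]

From the dimensions of kernels of powers, the number of Jordan blocks of size at least j is d_j − d_{j−1} where d_j = dim ker(N^j) (with d_0 = 0). Computing the differences gives [2, 2, 1].
The number of blocks of size exactly k is (#blocks of size ≥ k) − (#blocks of size ≥ k + 1), so the partition is: 1 block(s) of size 2, 1 block(s) of size 3.
In nonincreasing order the block sizes are [3, 2].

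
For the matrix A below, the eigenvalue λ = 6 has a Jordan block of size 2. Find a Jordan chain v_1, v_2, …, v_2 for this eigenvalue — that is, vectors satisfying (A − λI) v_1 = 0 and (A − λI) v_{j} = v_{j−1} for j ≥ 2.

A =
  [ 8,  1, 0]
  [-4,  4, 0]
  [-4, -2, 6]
A Jordan chain for λ = 6 of length 2:
v_1 = (2, -4, -4)ᵀ
v_2 = (1, 0, 0)ᵀ

Let N = A − (6)·I. We want v_2 with N^2 v_2 = 0 but N^1 v_2 ≠ 0; then v_{j-1} := N · v_j for j = 2, …, 2.

Pick v_2 = (1, 0, 0)ᵀ.
Then v_1 = N · v_2 = (2, -4, -4)ᵀ.

Sanity check: (A − (6)·I) v_1 = (0, 0, 0)ᵀ = 0. ✓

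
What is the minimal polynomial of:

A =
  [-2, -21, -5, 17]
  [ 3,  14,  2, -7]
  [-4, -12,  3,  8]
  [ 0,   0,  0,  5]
x^3 - 15*x^2 + 75*x - 125

The characteristic polynomial is χ_A(x) = (x - 5)^4, so the eigenvalues are known. The minimal polynomial is
  m_A(x) = Π_λ (x − λ)^{k_λ}
where k_λ is the size of the *largest* Jordan block for λ (equivalently, the smallest k with (A − λI)^k v = 0 for every generalised eigenvector v of λ).

  λ = 5: largest Jordan block has size 3, contributing (x − 5)^3

So m_A(x) = (x - 5)^3 = x^3 - 15*x^2 + 75*x - 125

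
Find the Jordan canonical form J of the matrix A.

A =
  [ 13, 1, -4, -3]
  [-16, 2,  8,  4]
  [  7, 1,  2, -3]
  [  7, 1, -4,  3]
J_2(4) ⊕ J_1(6) ⊕ J_1(6)

The characteristic polynomial is
  det(x·I − A) = x^4 - 20*x^3 + 148*x^2 - 480*x + 576 = (x - 6)^2*(x - 4)^2

Eigenvalues and multiplicities (the geometric multiplicity of λ is n − rank(A − λI), which equals the number of Jordan blocks for λ):
  λ = 4: algebraic multiplicity = 2, geometric multiplicity = 1
  λ = 6: algebraic multiplicity = 2, geometric multiplicity = 2

Determining the block sizes for each eigenvalue:
  λ = 4: one block (gm = 1), so the single block has size am = 2 → block sizes [2]
  λ = 6: gm = am = 2, so every block has size 1 → block sizes [1, 1]

Assembling the blocks gives a Jordan form
J =
  [4, 1, 0, 0]
  [0, 4, 0, 0]
  [0, 0, 6, 0]
  [0, 0, 0, 6]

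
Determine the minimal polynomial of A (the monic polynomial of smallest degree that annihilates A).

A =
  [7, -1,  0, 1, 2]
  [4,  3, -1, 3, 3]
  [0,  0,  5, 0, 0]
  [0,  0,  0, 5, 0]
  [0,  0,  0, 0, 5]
x^3 - 15*x^2 + 75*x - 125

The characteristic polynomial is χ_A(x) = (x - 5)^5, so the eigenvalues are known. The minimal polynomial is
  m_A(x) = Π_λ (x − λ)^{k_λ}
where k_λ is the size of the *largest* Jordan block for λ (equivalently, the smallest k with (A − λI)^k v = 0 for every generalised eigenvector v of λ).

  λ = 5: largest Jordan block has size 3, contributing (x − 5)^3

So m_A(x) = (x - 5)^3 = x^3 - 15*x^2 + 75*x - 125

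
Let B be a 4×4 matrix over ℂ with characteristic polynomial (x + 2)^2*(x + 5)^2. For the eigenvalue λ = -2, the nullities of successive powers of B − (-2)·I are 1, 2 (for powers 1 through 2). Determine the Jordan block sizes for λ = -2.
Block sizes for λ = -2: [2]

From the dimensions of kernels of powers, the number of Jordan blocks of size at least j is d_j − d_{j−1} where d_j = dim ker(N^j) (with d_0 = 0). Computing the differences gives [1, 1].
The number of blocks of size exactly k is (#blocks of size ≥ k) − (#blocks of size ≥ k + 1), so the partition is: 1 block(s) of size 2.
In nonincreasing order the block sizes are [2].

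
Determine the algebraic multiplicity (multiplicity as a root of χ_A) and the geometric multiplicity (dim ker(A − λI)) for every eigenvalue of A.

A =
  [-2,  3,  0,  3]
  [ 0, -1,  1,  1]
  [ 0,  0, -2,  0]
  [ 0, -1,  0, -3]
λ = -2: alg = 4, geom = 2

Step 1 — factor the characteristic polynomial to read off the algebraic multiplicities:
  χ_A(x) = (x + 2)^4

Step 2 — compute geometric multiplicities via the rank-nullity identity g(λ) = n − rank(A − λI):
  rank(A − (-2)·I) = 2, so dim ker(A − (-2)·I) = n − 2 = 2

Summary:
  λ = -2: algebraic multiplicity = 4, geometric multiplicity = 2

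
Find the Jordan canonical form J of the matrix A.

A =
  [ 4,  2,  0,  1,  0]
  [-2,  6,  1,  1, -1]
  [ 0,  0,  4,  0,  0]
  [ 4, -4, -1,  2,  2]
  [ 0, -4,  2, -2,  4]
J_3(4) ⊕ J_2(4)

The characteristic polynomial is
  det(x·I − A) = x^5 - 20*x^4 + 160*x^3 - 640*x^2 + 1280*x - 1024 = (x - 4)^5

Eigenvalues and multiplicities (the geometric multiplicity of λ is n − rank(A − λI), which equals the number of Jordan blocks for λ):
  λ = 4: algebraic multiplicity = 5, geometric multiplicity = 2

Determining the block sizes for each eigenvalue:
  λ = 4: with am = 5 and gm = 2, the partition is not yet determined (e.g. several partitions of 5 into 2 parts exist). Let N = A − (4)·I. Computing rank(N^1) = 3, rank(N^2) = 1, rank(N^3) = 0; the number of blocks of size ≥ j is rank(N^{j−1}) − rank(N^j), giving [2, 2, 1]. So we have 1 block(s) of size 3, 1 block(s) of size 2 → block sizes [3, 2]

Assembling the blocks gives a Jordan form
J =
  [4, 1, 0, 0, 0]
  [0, 4, 1, 0, 0]
  [0, 0, 4, 0, 0]
  [0, 0, 0, 4, 1]
  [0, 0, 0, 0, 4]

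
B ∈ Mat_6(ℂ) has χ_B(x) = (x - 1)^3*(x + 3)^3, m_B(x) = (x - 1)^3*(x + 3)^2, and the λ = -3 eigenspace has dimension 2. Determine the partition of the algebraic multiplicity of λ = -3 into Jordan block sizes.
Block sizes for λ = -3: [2, 1]

Step 1 — from the characteristic polynomial, algebraic multiplicity of λ = -3 is 3. From dim ker(B − (-3)·I) = 2, there are exactly 2 Jordan blocks for λ = -3.
Step 2 — from the minimal polynomial, the factor (x + 3)^2 tells us the largest block for λ = -3 has size 2.
Step 3 — with total size 3, 2 blocks, and largest block 2, the block sizes (in nonincreasing order) are [2, 1].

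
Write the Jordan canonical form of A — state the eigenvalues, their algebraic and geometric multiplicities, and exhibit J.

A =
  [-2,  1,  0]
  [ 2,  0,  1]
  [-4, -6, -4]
J_3(-2)

The characteristic polynomial is
  det(x·I − A) = x^3 + 6*x^2 + 12*x + 8 = (x + 2)^3

Eigenvalues and multiplicities (the geometric multiplicity of λ is n − rank(A − λI), which equals the number of Jordan blocks for λ):
  λ = -2: algebraic multiplicity = 3, geometric multiplicity = 1

Determining the block sizes for each eigenvalue:
  λ = -2: one block (gm = 1), so the single block has size am = 3 → block sizes [3]

Assembling the blocks gives a Jordan form
J =
  [-2,  1,  0]
  [ 0, -2,  1]
  [ 0,  0, -2]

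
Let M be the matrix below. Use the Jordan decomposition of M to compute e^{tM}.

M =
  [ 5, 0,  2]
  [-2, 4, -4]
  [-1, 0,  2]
e^{tM} =
  [2*exp(4*t) - exp(3*t), 0, 2*exp(4*t) - 2*exp(3*t)]
  [-2*exp(4*t) + 2*exp(3*t), exp(4*t), -4*exp(4*t) + 4*exp(3*t)]
  [-exp(4*t) + exp(3*t), 0, -exp(4*t) + 2*exp(3*t)]

Strategy: write M = P · J · P⁻¹ where J is a Jordan canonical form, so e^{tM} = P · e^{tJ} · P⁻¹, and e^{tJ} can be computed block-by-block.

M has Jordan form
J =
  [3, 0, 0]
  [0, 4, 0]
  [0, 0, 4]
(up to reordering of blocks).

Per-block formulas:
  For a 1×1 block at λ = 4: exp(t · [4]) = [e^(4t)].
  For a 1×1 block at λ = 3: exp(t · [3]) = [e^(3t)].

After assembling e^{tJ} and conjugating by P, we get:

e^{tM} =
  [2*exp(4*t) - exp(3*t), 0, 2*exp(4*t) - 2*exp(3*t)]
  [-2*exp(4*t) + 2*exp(3*t), exp(4*t), -4*exp(4*t) + 4*exp(3*t)]
  [-exp(4*t) + exp(3*t), 0, -exp(4*t) + 2*exp(3*t)]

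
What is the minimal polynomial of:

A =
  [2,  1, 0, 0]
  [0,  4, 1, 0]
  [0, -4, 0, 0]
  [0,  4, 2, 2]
x^3 - 6*x^2 + 12*x - 8

The characteristic polynomial is χ_A(x) = (x - 2)^4, so the eigenvalues are known. The minimal polynomial is
  m_A(x) = Π_λ (x − λ)^{k_λ}
where k_λ is the size of the *largest* Jordan block for λ (equivalently, the smallest k with (A − λI)^k v = 0 for every generalised eigenvector v of λ).

  λ = 2: largest Jordan block has size 3, contributing (x − 2)^3

So m_A(x) = (x - 2)^3 = x^3 - 6*x^2 + 12*x - 8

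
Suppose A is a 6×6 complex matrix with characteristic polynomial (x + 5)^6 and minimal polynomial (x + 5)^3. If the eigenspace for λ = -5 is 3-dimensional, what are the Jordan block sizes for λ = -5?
Block sizes for λ = -5: [3, 2, 1]

Step 1 — from the characteristic polynomial, algebraic multiplicity of λ = -5 is 6. From dim ker(A − (-5)·I) = 3, there are exactly 3 Jordan blocks for λ = -5.
Step 2 — from the minimal polynomial, the factor (x + 5)^3 tells us the largest block for λ = -5 has size 3.
Step 3 — with total size 6, 3 blocks, and largest block 3, the block sizes (in nonincreasing order) are [3, 2, 1].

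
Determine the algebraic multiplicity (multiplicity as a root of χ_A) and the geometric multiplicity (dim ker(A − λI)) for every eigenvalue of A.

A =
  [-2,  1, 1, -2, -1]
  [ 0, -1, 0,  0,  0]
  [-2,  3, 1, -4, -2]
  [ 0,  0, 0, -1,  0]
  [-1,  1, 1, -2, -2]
λ = -1: alg = 5, geom = 3

Step 1 — factor the characteristic polynomial to read off the algebraic multiplicities:
  χ_A(x) = (x + 1)^5

Step 2 — compute geometric multiplicities via the rank-nullity identity g(λ) = n − rank(A − λI):
  rank(A − (-1)·I) = 2, so dim ker(A − (-1)·I) = n − 2 = 3

Summary:
  λ = -1: algebraic multiplicity = 5, geometric multiplicity = 3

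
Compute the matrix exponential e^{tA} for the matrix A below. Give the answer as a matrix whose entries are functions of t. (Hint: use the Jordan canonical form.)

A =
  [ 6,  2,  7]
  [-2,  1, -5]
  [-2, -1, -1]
e^{tA} =
  [-t^2*exp(2*t) + 4*t*exp(2*t) + exp(2*t), -t^2*exp(2*t)/2 + 2*t*exp(2*t), -3*t^2*exp(2*t)/2 + 7*t*exp(2*t)]
  [2*t^2*exp(2*t) - 2*t*exp(2*t), t^2*exp(2*t) - t*exp(2*t) + exp(2*t), 3*t^2*exp(2*t) - 5*t*exp(2*t)]
  [-2*t*exp(2*t), -t*exp(2*t), -3*t*exp(2*t) + exp(2*t)]

Strategy: write A = P · J · P⁻¹ where J is a Jordan canonical form, so e^{tA} = P · e^{tJ} · P⁻¹, and e^{tJ} can be computed block-by-block.

A has Jordan form
J =
  [2, 1, 0]
  [0, 2, 1]
  [0, 0, 2]
(up to reordering of blocks).

Per-block formulas:
  For a 3×3 Jordan block J_3(2): exp(t · J_3(2)) = e^(2t)·(I + t·N + (t^2/2)·N^2), where N is the 3×3 nilpotent shift.

After assembling e^{tJ} and conjugating by P, we get:

e^{tA} =
  [-t^2*exp(2*t) + 4*t*exp(2*t) + exp(2*t), -t^2*exp(2*t)/2 + 2*t*exp(2*t), -3*t^2*exp(2*t)/2 + 7*t*exp(2*t)]
  [2*t^2*exp(2*t) - 2*t*exp(2*t), t^2*exp(2*t) - t*exp(2*t) + exp(2*t), 3*t^2*exp(2*t) - 5*t*exp(2*t)]
  [-2*t*exp(2*t), -t*exp(2*t), -3*t*exp(2*t) + exp(2*t)]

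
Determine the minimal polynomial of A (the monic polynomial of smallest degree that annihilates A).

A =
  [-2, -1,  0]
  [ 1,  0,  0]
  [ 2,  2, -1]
x^2 + 2*x + 1

The characteristic polynomial is χ_A(x) = (x + 1)^3, so the eigenvalues are known. The minimal polynomial is
  m_A(x) = Π_λ (x − λ)^{k_λ}
where k_λ is the size of the *largest* Jordan block for λ (equivalently, the smallest k with (A − λI)^k v = 0 for every generalised eigenvector v of λ).

  λ = -1: largest Jordan block has size 2, contributing (x + 1)^2

So m_A(x) = (x + 1)^2 = x^2 + 2*x + 1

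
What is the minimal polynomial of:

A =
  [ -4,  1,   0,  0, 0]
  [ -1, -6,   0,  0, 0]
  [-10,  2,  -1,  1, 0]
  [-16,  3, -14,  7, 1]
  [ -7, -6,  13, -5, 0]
x^5 + 4*x^4 - 23*x^3 - 38*x^2 + 220*x - 200

The characteristic polynomial is χ_A(x) = (x - 2)^3*(x + 5)^2, so the eigenvalues are known. The minimal polynomial is
  m_A(x) = Π_λ (x − λ)^{k_λ}
where k_λ is the size of the *largest* Jordan block for λ (equivalently, the smallest k with (A − λI)^k v = 0 for every generalised eigenvector v of λ).

  λ = -5: largest Jordan block has size 2, contributing (x + 5)^2
  λ = 2: largest Jordan block has size 3, contributing (x − 2)^3

So m_A(x) = (x - 2)^3*(x + 5)^2 = x^5 + 4*x^4 - 23*x^3 - 38*x^2 + 220*x - 200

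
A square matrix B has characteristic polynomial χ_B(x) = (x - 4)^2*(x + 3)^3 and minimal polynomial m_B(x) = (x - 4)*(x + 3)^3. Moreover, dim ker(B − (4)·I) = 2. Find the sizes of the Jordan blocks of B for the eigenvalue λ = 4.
Block sizes for λ = 4: [1, 1]

Step 1 — from the characteristic polynomial, algebraic multiplicity of λ = 4 is 2. From dim ker(B − (4)·I) = 2, there are exactly 2 Jordan blocks for λ = 4.
Step 2 — from the minimal polynomial, the factor (x − 4) tells us the largest block for λ = 4 has size 1.
Step 3 — with total size 2, 2 blocks, and largest block 1, the block sizes (in nonincreasing order) are [1, 1].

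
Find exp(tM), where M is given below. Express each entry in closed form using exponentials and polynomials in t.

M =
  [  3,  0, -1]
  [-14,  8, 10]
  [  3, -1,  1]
e^{tM} =
  [-t^2*exp(4*t) - t*exp(4*t) + exp(4*t), t^2*exp(4*t)/2, 2*t^2*exp(4*t) - t*exp(4*t)]
  [-6*t^2*exp(4*t) - 14*t*exp(4*t), 3*t^2*exp(4*t) + 4*t*exp(4*t) + exp(4*t), 12*t^2*exp(4*t) + 10*t*exp(4*t)]
  [t^2*exp(4*t) + 3*t*exp(4*t), -t^2*exp(4*t)/2 - t*exp(4*t), -2*t^2*exp(4*t) - 3*t*exp(4*t) + exp(4*t)]

Strategy: write M = P · J · P⁻¹ where J is a Jordan canonical form, so e^{tM} = P · e^{tJ} · P⁻¹, and e^{tJ} can be computed block-by-block.

M has Jordan form
J =
  [4, 1, 0]
  [0, 4, 1]
  [0, 0, 4]
(up to reordering of blocks).

Per-block formulas:
  For a 3×3 Jordan block J_3(4): exp(t · J_3(4)) = e^(4t)·(I + t·N + (t^2/2)·N^2), where N is the 3×3 nilpotent shift.

After assembling e^{tJ} and conjugating by P, we get:

e^{tM} =
  [-t^2*exp(4*t) - t*exp(4*t) + exp(4*t), t^2*exp(4*t)/2, 2*t^2*exp(4*t) - t*exp(4*t)]
  [-6*t^2*exp(4*t) - 14*t*exp(4*t), 3*t^2*exp(4*t) + 4*t*exp(4*t) + exp(4*t), 12*t^2*exp(4*t) + 10*t*exp(4*t)]
  [t^2*exp(4*t) + 3*t*exp(4*t), -t^2*exp(4*t)/2 - t*exp(4*t), -2*t^2*exp(4*t) - 3*t*exp(4*t) + exp(4*t)]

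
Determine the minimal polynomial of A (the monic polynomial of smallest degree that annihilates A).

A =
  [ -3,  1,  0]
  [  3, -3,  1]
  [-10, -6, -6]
x^3 + 12*x^2 + 48*x + 64

The characteristic polynomial is χ_A(x) = (x + 4)^3, so the eigenvalues are known. The minimal polynomial is
  m_A(x) = Π_λ (x − λ)^{k_λ}
where k_λ is the size of the *largest* Jordan block for λ (equivalently, the smallest k with (A − λI)^k v = 0 for every generalised eigenvector v of λ).

  λ = -4: largest Jordan block has size 3, contributing (x + 4)^3

So m_A(x) = (x + 4)^3 = x^3 + 12*x^2 + 48*x + 64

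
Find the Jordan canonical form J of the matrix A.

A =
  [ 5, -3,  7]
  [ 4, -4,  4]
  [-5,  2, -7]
J_3(-2)

The characteristic polynomial is
  det(x·I − A) = x^3 + 6*x^2 + 12*x + 8 = (x + 2)^3

Eigenvalues and multiplicities (the geometric multiplicity of λ is n − rank(A − λI), which equals the number of Jordan blocks for λ):
  λ = -2: algebraic multiplicity = 3, geometric multiplicity = 1

Determining the block sizes for each eigenvalue:
  λ = -2: one block (gm = 1), so the single block has size am = 3 → block sizes [3]

Assembling the blocks gives a Jordan form
J =
  [-2,  1,  0]
  [ 0, -2,  1]
  [ 0,  0, -2]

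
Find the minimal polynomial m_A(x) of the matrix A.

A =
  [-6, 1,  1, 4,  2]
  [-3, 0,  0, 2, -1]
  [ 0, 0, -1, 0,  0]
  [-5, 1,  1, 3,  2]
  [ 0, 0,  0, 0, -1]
x^3 + 3*x^2 + 3*x + 1

The characteristic polynomial is χ_A(x) = (x + 1)^5, so the eigenvalues are known. The minimal polynomial is
  m_A(x) = Π_λ (x − λ)^{k_λ}
where k_λ is the size of the *largest* Jordan block for λ (equivalently, the smallest k with (A − λI)^k v = 0 for every generalised eigenvector v of λ).

  λ = -1: largest Jordan block has size 3, contributing (x + 1)^3

So m_A(x) = (x + 1)^3 = x^3 + 3*x^2 + 3*x + 1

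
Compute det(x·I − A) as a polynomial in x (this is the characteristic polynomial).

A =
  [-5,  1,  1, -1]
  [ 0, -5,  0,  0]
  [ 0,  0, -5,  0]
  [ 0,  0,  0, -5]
x^4 + 20*x^3 + 150*x^2 + 500*x + 625

Expanding det(x·I − A) (e.g. by cofactor expansion or by noting that A is similar to its Jordan form J, which has the same characteristic polynomial as A) gives
  χ_A(x) = x^4 + 20*x^3 + 150*x^2 + 500*x + 625
which factors as (x + 5)^4. The eigenvalues (with algebraic multiplicities) are λ = -5 with multiplicity 4.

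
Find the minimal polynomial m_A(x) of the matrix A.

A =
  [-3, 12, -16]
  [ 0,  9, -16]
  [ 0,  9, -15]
x^2 + 6*x + 9

The characteristic polynomial is χ_A(x) = (x + 3)^3, so the eigenvalues are known. The minimal polynomial is
  m_A(x) = Π_λ (x − λ)^{k_λ}
where k_λ is the size of the *largest* Jordan block for λ (equivalently, the smallest k with (A − λI)^k v = 0 for every generalised eigenvector v of λ).

  λ = -3: largest Jordan block has size 2, contributing (x + 3)^2

So m_A(x) = (x + 3)^2 = x^2 + 6*x + 9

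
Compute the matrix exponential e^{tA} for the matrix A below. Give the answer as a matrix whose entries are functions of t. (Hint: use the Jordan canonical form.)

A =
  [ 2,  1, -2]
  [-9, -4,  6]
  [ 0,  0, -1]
e^{tA} =
  [3*t*exp(-t) + exp(-t), t*exp(-t), -2*t*exp(-t)]
  [-9*t*exp(-t), -3*t*exp(-t) + exp(-t), 6*t*exp(-t)]
  [0, 0, exp(-t)]

Strategy: write A = P · J · P⁻¹ where J is a Jordan canonical form, so e^{tA} = P · e^{tJ} · P⁻¹, and e^{tJ} can be computed block-by-block.

A has Jordan form
J =
  [-1,  1,  0]
  [ 0, -1,  0]
  [ 0,  0, -1]
(up to reordering of blocks).

Per-block formulas:
  For a 1×1 block at λ = -1: exp(t · [-1]) = [e^(-1t)].
  For a 2×2 Jordan block J_2(-1): exp(t · J_2(-1)) = e^(-1t)·(I + t·N), where N is the 2×2 nilpotent shift.

After assembling e^{tJ} and conjugating by P, we get:

e^{tA} =
  [3*t*exp(-t) + exp(-t), t*exp(-t), -2*t*exp(-t)]
  [-9*t*exp(-t), -3*t*exp(-t) + exp(-t), 6*t*exp(-t)]
  [0, 0, exp(-t)]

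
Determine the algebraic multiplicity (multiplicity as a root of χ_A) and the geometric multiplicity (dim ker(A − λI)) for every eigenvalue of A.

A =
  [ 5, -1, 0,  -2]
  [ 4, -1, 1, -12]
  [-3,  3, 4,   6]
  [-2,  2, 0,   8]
λ = 4: alg = 4, geom = 2

Step 1 — factor the characteristic polynomial to read off the algebraic multiplicities:
  χ_A(x) = (x - 4)^4

Step 2 — compute geometric multiplicities via the rank-nullity identity g(λ) = n − rank(A − λI):
  rank(A − (4)·I) = 2, so dim ker(A − (4)·I) = n − 2 = 2

Summary:
  λ = 4: algebraic multiplicity = 4, geometric multiplicity = 2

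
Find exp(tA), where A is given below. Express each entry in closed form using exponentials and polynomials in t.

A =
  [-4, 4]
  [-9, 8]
e^{tA} =
  [-6*t*exp(2*t) + exp(2*t), 4*t*exp(2*t)]
  [-9*t*exp(2*t), 6*t*exp(2*t) + exp(2*t)]

Strategy: write A = P · J · P⁻¹ where J is a Jordan canonical form, so e^{tA} = P · e^{tJ} · P⁻¹, and e^{tJ} can be computed block-by-block.

A has Jordan form
J =
  [2, 1]
  [0, 2]
(up to reordering of blocks).

Per-block formulas:
  For a 2×2 Jordan block J_2(2): exp(t · J_2(2)) = e^(2t)·(I + t·N), where N is the 2×2 nilpotent shift.

After assembling e^{tJ} and conjugating by P, we get:

e^{tA} =
  [-6*t*exp(2*t) + exp(2*t), 4*t*exp(2*t)]
  [-9*t*exp(2*t), 6*t*exp(2*t) + exp(2*t)]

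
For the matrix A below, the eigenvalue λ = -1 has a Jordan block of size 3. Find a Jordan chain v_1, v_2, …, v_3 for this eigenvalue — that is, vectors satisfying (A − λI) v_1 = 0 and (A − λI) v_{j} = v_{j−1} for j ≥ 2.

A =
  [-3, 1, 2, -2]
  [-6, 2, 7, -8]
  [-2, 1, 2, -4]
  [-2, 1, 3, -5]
A Jordan chain for λ = -1 of length 3:
v_1 = (-2, -4, 0, 0)ᵀ
v_2 = (-2, -6, -2, -2)ᵀ
v_3 = (1, 0, 0, 0)ᵀ

Let N = A − (-1)·I. We want v_3 with N^3 v_3 = 0 but N^2 v_3 ≠ 0; then v_{j-1} := N · v_j for j = 3, …, 2.

Pick v_3 = (1, 0, 0, 0)ᵀ.
Then v_2 = N · v_3 = (-2, -6, -2, -2)ᵀ.
Then v_1 = N · v_2 = (-2, -4, 0, 0)ᵀ.

Sanity check: (A − (-1)·I) v_1 = (0, 0, 0, 0)ᵀ = 0. ✓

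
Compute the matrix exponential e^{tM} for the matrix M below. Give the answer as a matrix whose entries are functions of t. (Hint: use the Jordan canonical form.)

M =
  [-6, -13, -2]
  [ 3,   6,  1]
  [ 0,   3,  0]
e^{tM} =
  [-3*t^2/2 - 6*t + 1, -3*t^2 - 13*t, -t^2/2 - 2*t]
  [3*t, 6*t + 1, t]
  [9*t^2/2, 9*t^2 + 3*t, 3*t^2/2 + 1]

Strategy: write M = P · J · P⁻¹ where J is a Jordan canonical form, so e^{tM} = P · e^{tJ} · P⁻¹, and e^{tJ} can be computed block-by-block.

M has Jordan form
J =
  [0, 1, 0]
  [0, 0, 1]
  [0, 0, 0]
(up to reordering of blocks).

Per-block formulas:
  For a 3×3 Jordan block J_3(0): exp(t · J_3(0)) = e^(0t)·(I + t·N + (t^2/2)·N^2), where N is the 3×3 nilpotent shift.

After assembling e^{tJ} and conjugating by P, we get:

e^{tM} =
  [-3*t^2/2 - 6*t + 1, -3*t^2 - 13*t, -t^2/2 - 2*t]
  [3*t, 6*t + 1, t]
  [9*t^2/2, 9*t^2 + 3*t, 3*t^2/2 + 1]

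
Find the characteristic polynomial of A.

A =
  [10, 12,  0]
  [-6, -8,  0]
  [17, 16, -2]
x^3 - 12*x - 16

Expanding det(x·I − A) (e.g. by cofactor expansion or by noting that A is similar to its Jordan form J, which has the same characteristic polynomial as A) gives
  χ_A(x) = x^3 - 12*x - 16
which factors as (x - 4)*(x + 2)^2. The eigenvalues (with algebraic multiplicities) are λ = -2 with multiplicity 2, λ = 4 with multiplicity 1.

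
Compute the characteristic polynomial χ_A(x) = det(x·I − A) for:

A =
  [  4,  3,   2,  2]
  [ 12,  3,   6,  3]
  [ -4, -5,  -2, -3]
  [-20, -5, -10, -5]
x^4

Expanding det(x·I − A) (e.g. by cofactor expansion or by noting that A is similar to its Jordan form J, which has the same characteristic polynomial as A) gives
  χ_A(x) = x^4
which factors as x^4. The eigenvalues (with algebraic multiplicities) are λ = 0 with multiplicity 4.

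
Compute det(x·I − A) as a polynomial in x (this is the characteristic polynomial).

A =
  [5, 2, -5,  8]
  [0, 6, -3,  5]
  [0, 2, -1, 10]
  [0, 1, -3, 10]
x^4 - 20*x^3 + 150*x^2 - 500*x + 625

Expanding det(x·I − A) (e.g. by cofactor expansion or by noting that A is similar to its Jordan form J, which has the same characteristic polynomial as A) gives
  χ_A(x) = x^4 - 20*x^3 + 150*x^2 - 500*x + 625
which factors as (x - 5)^4. The eigenvalues (with algebraic multiplicities) are λ = 5 with multiplicity 4.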